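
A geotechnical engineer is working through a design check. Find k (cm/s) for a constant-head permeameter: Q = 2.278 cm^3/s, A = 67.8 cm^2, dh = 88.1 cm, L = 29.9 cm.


Compute hydraulic gradient:
i = dh / L = 88.1 / 29.9 = 2.94649
Then apply Darcy's law:
k = Q / (A * i)
k = 2.278 / (67.8 * 2.94649)
k = 2.278 / 199.772
k = 0.011403 cm/s


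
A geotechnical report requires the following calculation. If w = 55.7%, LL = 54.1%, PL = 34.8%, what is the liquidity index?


First compute the plasticity index:
PI = LL - PL = 54.1 - 34.8 = 19.3
Then compute the liquidity index:
LI = (w - PL) / PI
LI = (55.7 - 34.8) / 19.3
LI = 1.083


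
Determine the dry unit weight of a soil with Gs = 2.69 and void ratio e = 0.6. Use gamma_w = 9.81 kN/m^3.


Using gamma_d = Gs * gamma_w / (1 + e)
gamma_d = 2.69 * 9.81 / (1 + 0.6)
gamma_d = 2.69 * 9.81 / 1.6
gamma_d = 16.493 kN/m^3


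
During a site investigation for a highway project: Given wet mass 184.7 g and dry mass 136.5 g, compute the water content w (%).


Using w = (m_wet - m_dry) / m_dry * 100
m_wet - m_dry = 184.7 - 136.5 = 48.2 g
w = 48.2 / 136.5 * 100
w = 35.31 %


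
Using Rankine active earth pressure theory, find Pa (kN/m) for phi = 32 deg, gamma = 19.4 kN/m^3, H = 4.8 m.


Compute active earth pressure coefficient:
Ka = tan^2(45 - phi/2) = tan^2(29.0) = 0.307259
Compute active force:
Pa = 0.5 * Ka * gamma * H^2
Pa = 0.5 * 0.307259 * 19.4 * 4.8^2
Pa = 68.67 kN/m


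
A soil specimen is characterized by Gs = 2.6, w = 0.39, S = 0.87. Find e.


Using the relation e = Gs * w / S
e = 2.6 * 0.39 / 0.87
e = 1.1655


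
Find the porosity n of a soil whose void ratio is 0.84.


Using the relation n = e / (1 + e)
n = 0.84 / (1 + 0.84)
n = 0.84 / 1.84
n = 0.4565


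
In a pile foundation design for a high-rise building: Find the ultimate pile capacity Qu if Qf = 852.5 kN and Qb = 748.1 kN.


Result: 1600.6 kN

Derivation:
Using Qu = Qf + Qb
Qu = 852.5 + 748.1
Qu = 1600.6 kN


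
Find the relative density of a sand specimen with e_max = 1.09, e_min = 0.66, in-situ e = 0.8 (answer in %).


Result: 67.44 %

Derivation:
Using Dr = (e_max - e) / (e_max - e_min) * 100
e_max - e = 1.09 - 0.8 = 0.29
e_max - e_min = 1.09 - 0.66 = 0.43
Dr = 0.29 / 0.43 * 100
Dr = 67.44 %


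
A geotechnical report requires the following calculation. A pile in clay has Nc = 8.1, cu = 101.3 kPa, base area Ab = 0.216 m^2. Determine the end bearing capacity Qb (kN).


Result: 177.23 kN

Derivation:
Using Qb = Nc * cu * Ab
Qb = 8.1 * 101.3 * 0.216
Qb = 177.23 kN


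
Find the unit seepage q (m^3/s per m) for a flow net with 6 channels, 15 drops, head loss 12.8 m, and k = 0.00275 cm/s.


Result: 0.0001408 m^3/s per m

Derivation:
Convert k to m/s for unit consistency with H:
k = 0.00275 cm/s = 0.00275 / 100 m/s = 2.75e-05 m/s
Using q = k * H * Nf / Nd
Nf / Nd = 6 / 15 = 0.4
q = 2.75e-05 * 12.8 * 0.4
q = 0.0001408 m^3/s per m


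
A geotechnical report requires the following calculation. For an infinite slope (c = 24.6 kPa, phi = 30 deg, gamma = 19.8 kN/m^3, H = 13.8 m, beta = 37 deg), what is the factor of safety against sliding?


Using Fs = c / (gamma*H*sin(beta)*cos(beta)) + tan(phi)/tan(beta)
Cohesion contribution = 24.6 / (19.8*13.8*sin(37)*cos(37))
Cohesion contribution = 0.187318
Friction contribution = tan(30)/tan(37) = 0.76617
Fs = 0.187318 + 0.76617
Fs = 0.953


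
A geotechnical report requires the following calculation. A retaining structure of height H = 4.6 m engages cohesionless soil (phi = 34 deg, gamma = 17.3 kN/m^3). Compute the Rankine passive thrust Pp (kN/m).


Compute passive earth pressure coefficient:
Kp = tan^2(45 + phi/2) = tan^2(62.0) = 3.537132
Compute passive force:
Pp = 0.5 * Kp * gamma * H^2
Pp = 0.5 * 3.537132 * 17.3 * 4.6^2
Pp = 647.42 kN/m


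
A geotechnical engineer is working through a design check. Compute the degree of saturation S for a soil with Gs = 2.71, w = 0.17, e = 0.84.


Result: 0.5485

Derivation:
Using S = Gs * w / e
S = 2.71 * 0.17 / 0.84
S = 0.5485


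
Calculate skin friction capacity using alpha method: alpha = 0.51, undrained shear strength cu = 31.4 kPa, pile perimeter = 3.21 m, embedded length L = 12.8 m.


Result: 657.98 kN

Derivation:
Using Qs = alpha * cu * perimeter * L
Qs = 0.51 * 31.4 * 3.21 * 12.8
Qs = 657.98 kN


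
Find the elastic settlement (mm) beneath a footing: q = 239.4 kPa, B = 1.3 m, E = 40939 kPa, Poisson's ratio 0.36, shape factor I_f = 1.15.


Using Se = q * B * (1 - nu^2) * I_f / E
1 - nu^2 = 1 - 0.36^2 = 0.8704
Se = 239.4 * 1.3 * 0.8704 * 1.15 / 40939
Se = 0.007609 m
Convert to mm: Se = 0.007609 * 1000 = 7.609 mm


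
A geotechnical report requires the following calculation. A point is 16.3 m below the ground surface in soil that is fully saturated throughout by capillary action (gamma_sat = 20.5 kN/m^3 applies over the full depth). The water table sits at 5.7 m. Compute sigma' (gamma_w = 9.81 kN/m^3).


Result: 230.16 kPa

Derivation:
Total stress = gamma_sat * depth
sigma = 20.5 * 16.3 = 334.15 kPa
Pore water pressure u = gamma_w * (depth - d_wt)
u = 9.81 * (16.3 - 5.7) = 103.986 kPa
Effective stress = sigma - u
sigma' = 334.15 - 103.986 = 230.16 kPa


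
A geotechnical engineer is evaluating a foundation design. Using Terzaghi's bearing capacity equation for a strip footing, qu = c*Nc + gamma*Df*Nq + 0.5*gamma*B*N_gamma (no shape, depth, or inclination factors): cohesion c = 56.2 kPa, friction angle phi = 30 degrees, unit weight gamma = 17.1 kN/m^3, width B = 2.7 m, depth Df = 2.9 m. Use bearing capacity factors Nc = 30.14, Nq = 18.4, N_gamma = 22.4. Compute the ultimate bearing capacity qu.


Result: 3123.43 kPa

Derivation:
Compute qu = c*Nc + gamma*Df*Nq + 0.5*gamma*B*N_gamma
Term 1: 56.2 * 30.14 = 1693.868
Term 2: 17.1 * 2.9 * 18.4 = 912.456
Term 3: 0.5 * 17.1 * 2.7 * 22.4 = 517.104
qu = 1693.868 + 912.456 + 517.104
qu = 3123.43 kPa


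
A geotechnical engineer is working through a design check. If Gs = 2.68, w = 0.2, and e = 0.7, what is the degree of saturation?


Using S = Gs * w / e
S = 2.68 * 0.2 / 0.7
S = 0.7657


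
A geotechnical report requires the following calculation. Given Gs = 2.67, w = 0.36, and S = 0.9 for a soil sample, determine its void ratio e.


Using the relation e = Gs * w / S
e = 2.67 * 0.36 / 0.9
e = 1.068


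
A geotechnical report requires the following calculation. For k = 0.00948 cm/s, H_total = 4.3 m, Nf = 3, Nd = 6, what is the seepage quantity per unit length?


Convert k to m/s for unit consistency with H:
k = 0.00948 cm/s = 0.00948 / 100 m/s = 9.48e-05 m/s
Using q = k * H * Nf / Nd
Nf / Nd = 3 / 6 = 0.5
q = 9.48e-05 * 4.3 * 0.5
q = 0.0002038 m^3/s per m


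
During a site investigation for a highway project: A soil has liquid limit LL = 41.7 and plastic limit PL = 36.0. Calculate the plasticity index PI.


Using PI = LL - PL
PI = 41.7 - 36.0
PI = 5.7


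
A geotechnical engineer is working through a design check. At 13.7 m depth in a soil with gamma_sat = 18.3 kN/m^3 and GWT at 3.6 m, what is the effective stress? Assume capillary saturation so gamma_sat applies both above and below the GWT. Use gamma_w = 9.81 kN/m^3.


Total stress = gamma_sat * depth
sigma = 18.3 * 13.7 = 250.71 kPa
Pore water pressure u = gamma_w * (depth - d_wt)
u = 9.81 * (13.7 - 3.6) = 99.081 kPa
Effective stress = sigma - u
sigma' = 250.71 - 99.081 = 151.63 kPa


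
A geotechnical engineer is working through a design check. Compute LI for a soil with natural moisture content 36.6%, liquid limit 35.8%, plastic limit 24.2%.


First compute the plasticity index:
PI = LL - PL = 35.8 - 24.2 = 11.6
Then compute the liquidity index:
LI = (w - PL) / PI
LI = (36.6 - 24.2) / 11.6
LI = 1.069


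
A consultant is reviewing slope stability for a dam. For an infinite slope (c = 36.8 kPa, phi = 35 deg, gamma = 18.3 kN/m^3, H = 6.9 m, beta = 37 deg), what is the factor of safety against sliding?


Using Fs = c / (gamma*H*sin(beta)*cos(beta)) + tan(phi)/tan(beta)
Cohesion contribution = 36.8 / (18.3*6.9*sin(37)*cos(37))
Cohesion contribution = 0.606368
Friction contribution = tan(35)/tan(37) = 0.929207
Fs = 0.606368 + 0.929207
Fs = 1.536


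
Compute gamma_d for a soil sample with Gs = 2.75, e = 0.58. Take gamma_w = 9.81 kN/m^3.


Result: 17.074 kN/m^3

Derivation:
Using gamma_d = Gs * gamma_w / (1 + e)
gamma_d = 2.75 * 9.81 / (1 + 0.58)
gamma_d = 2.75 * 9.81 / 1.58
gamma_d = 17.074 kN/m^3


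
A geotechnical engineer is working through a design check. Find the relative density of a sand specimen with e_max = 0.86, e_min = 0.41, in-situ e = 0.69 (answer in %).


Using Dr = (e_max - e) / (e_max - e_min) * 100
e_max - e = 0.86 - 0.69 = 0.17
e_max - e_min = 0.86 - 0.41 = 0.45
Dr = 0.17 / 0.45 * 100
Dr = 37.78 %


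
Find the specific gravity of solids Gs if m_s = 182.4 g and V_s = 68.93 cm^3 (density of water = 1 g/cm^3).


Using Gs = m_s / (V_s * rho_w)
Since rho_w = 1 g/cm^3:
Gs = 182.4 / 68.93
Gs = 2.646


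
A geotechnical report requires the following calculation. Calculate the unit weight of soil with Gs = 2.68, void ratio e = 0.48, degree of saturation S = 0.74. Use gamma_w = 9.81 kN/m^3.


Using gamma = gamma_w * (Gs + S*e) / (1 + e)
Numerator: Gs + S*e = 2.68 + 0.74*0.48 = 3.0352
Denominator: 1 + e = 1 + 0.48 = 1.48
gamma = 9.81 * 3.0352 / 1.48
gamma = 20.118 kN/m^3


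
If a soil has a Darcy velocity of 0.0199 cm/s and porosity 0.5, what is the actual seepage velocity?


Using v_s = v_d / n
v_s = 0.0199 / 0.5
v_s = 0.0398 cm/s


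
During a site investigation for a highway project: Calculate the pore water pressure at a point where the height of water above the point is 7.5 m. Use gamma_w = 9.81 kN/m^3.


Using u = gamma_w * h_w
u = 9.81 * 7.5
u = 73.58 kPa


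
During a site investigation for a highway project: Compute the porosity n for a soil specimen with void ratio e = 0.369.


Using the relation n = e / (1 + e)
n = 0.369 / (1 + 0.369)
n = 0.369 / 1.369
n = 0.2695


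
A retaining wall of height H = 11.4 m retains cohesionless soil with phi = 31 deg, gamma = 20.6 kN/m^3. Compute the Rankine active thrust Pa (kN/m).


Result: 428.48 kN/m

Derivation:
Compute active earth pressure coefficient:
Ka = tan^2(45 - phi/2) = tan^2(29.5) = 0.320099
Compute active force:
Pa = 0.5 * Ka * gamma * H^2
Pa = 0.5 * 0.320099 * 20.6 * 11.4^2
Pa = 428.48 kN/m


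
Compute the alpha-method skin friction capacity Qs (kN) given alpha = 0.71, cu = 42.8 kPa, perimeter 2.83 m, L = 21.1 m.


Using Qs = alpha * cu * perimeter * L
Qs = 0.71 * 42.8 * 2.83 * 21.1
Qs = 1814.56 kN


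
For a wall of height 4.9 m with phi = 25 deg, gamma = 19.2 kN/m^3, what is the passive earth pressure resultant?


Compute passive earth pressure coefficient:
Kp = tan^2(45 + phi/2) = tan^2(57.5) = 2.463913
Compute passive force:
Pp = 0.5 * Kp * gamma * H^2
Pp = 0.5 * 2.463913 * 19.2 * 4.9^2
Pp = 567.92 kN/m


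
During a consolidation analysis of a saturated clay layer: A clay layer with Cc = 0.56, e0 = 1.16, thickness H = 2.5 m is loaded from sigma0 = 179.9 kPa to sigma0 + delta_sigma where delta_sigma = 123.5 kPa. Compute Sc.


Using Sc = Cc * H / (1 + e0) * log10((sigma0 + delta_sigma) / sigma0)
Stress ratio = (179.9 + 123.5) / 179.9 = 1.68649
log10(1.68649) = 0.226984
Cc * H / (1 + e0) = 0.56 * 2.5 / (1 + 1.16) = 0.648148
Sc = 0.648148 * 0.226984
Sc = 0.1471 m


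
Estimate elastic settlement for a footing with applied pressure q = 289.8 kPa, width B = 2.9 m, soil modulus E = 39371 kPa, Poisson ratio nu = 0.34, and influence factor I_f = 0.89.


Result: 16.802 mm

Derivation:
Using Se = q * B * (1 - nu^2) * I_f / E
1 - nu^2 = 1 - 0.34^2 = 0.8844
Se = 289.8 * 2.9 * 0.8844 * 0.89 / 39371
Se = 0.016802 m
Convert to mm: Se = 0.016802 * 1000 = 16.802 mm


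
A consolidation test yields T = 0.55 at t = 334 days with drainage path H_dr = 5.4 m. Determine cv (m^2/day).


Result: 0.04802 m^2/day

Derivation:
Using cv = T * H_dr^2 / t
H_dr^2 = 5.4^2 = 29.16
cv = 0.55 * 29.16 / 334
cv = 0.04802 m^2/day


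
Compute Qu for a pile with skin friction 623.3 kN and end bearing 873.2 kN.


Result: 1496.5 kN

Derivation:
Using Qu = Qf + Qb
Qu = 623.3 + 873.2
Qu = 1496.5 kN


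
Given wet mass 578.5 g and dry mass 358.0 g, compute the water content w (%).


Result: 61.59 %

Derivation:
Using w = (m_wet - m_dry) / m_dry * 100
m_wet - m_dry = 578.5 - 358.0 = 220.5 g
w = 220.5 / 358.0 * 100
w = 61.59 %


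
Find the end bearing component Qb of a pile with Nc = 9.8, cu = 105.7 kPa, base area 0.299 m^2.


Using Qb = Nc * cu * Ab
Qb = 9.8 * 105.7 * 0.299
Qb = 309.72 kN


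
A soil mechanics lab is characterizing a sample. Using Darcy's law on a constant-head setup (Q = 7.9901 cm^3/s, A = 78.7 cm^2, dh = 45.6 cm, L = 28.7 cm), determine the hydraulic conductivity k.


Compute hydraulic gradient:
i = dh / L = 45.6 / 28.7 = 1.58885
Then apply Darcy's law:
k = Q / (A * i)
k = 7.9901 / (78.7 * 1.58885)
k = 7.9901 / 125.043
k = 0.063899 cm/s


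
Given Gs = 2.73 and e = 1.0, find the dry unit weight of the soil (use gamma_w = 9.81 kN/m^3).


Using gamma_d = Gs * gamma_w / (1 + e)
gamma_d = 2.73 * 9.81 / (1 + 1.0)
gamma_d = 2.73 * 9.81 / 2.0
gamma_d = 13.391 kN/m^3


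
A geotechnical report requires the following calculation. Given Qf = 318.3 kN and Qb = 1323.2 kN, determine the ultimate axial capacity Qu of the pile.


Using Qu = Qf + Qb
Qu = 318.3 + 1323.2
Qu = 1641.5 kN


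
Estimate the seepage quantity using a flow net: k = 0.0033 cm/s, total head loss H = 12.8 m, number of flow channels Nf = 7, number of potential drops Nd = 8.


Convert k to m/s for unit consistency with H:
k = 0.0033 cm/s = 0.0033 / 100 m/s = 3.3e-05 m/s
Using q = k * H * Nf / Nd
Nf / Nd = 7 / 8 = 0.875
q = 3.3e-05 * 12.8 * 0.875
q = 0.0003696 m^3/s per m


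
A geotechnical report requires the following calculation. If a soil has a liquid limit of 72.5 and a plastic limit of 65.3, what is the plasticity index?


Result: 7.2

Derivation:
Using PI = LL - PL
PI = 72.5 - 65.3
PI = 7.2


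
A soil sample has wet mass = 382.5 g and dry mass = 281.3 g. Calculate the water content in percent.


Using w = (m_wet - m_dry) / m_dry * 100
m_wet - m_dry = 382.5 - 281.3 = 101.2 g
w = 101.2 / 281.3 * 100
w = 35.98 %


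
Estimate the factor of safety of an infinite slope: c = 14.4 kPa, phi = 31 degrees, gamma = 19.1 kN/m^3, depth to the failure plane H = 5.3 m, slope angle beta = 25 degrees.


Using Fs = c / (gamma*H*sin(beta)*cos(beta)) + tan(phi)/tan(beta)
Cohesion contribution = 14.4 / (19.1*5.3*sin(25)*cos(25))
Cohesion contribution = 0.371389
Friction contribution = tan(31)/tan(25) = 1.28855
Fs = 0.371389 + 1.28855
Fs = 1.66


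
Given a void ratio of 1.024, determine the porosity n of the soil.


Using the relation n = e / (1 + e)
n = 1.024 / (1 + 1.024)
n = 1.024 / 2.024
n = 0.5059


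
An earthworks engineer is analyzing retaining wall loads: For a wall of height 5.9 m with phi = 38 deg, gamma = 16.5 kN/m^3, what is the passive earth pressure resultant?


Compute passive earth pressure coefficient:
Kp = tan^2(45 + phi/2) = tan^2(64.0) = 4.203746
Compute passive force:
Pp = 0.5 * Kp * gamma * H^2
Pp = 0.5 * 4.203746 * 16.5 * 5.9^2
Pp = 1207.24 kN/m


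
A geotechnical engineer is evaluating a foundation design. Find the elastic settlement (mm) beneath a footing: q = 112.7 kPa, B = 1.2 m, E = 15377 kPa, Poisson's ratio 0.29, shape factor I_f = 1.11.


Result: 8.941 mm

Derivation:
Using Se = q * B * (1 - nu^2) * I_f / E
1 - nu^2 = 1 - 0.29^2 = 0.9159
Se = 112.7 * 1.2 * 0.9159 * 1.11 / 15377
Se = 0.008941 m
Convert to mm: Se = 0.008941 * 1000 = 8.941 mm


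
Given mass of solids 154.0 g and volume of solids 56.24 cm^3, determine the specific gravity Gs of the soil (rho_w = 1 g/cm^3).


Using Gs = m_s / (V_s * rho_w)
Since rho_w = 1 g/cm^3:
Gs = 154.0 / 56.24
Gs = 2.738


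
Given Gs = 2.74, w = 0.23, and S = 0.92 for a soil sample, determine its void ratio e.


Using the relation e = Gs * w / S
e = 2.74 * 0.23 / 0.92
e = 0.685


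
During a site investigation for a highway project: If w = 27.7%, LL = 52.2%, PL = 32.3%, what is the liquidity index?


First compute the plasticity index:
PI = LL - PL = 52.2 - 32.3 = 19.9
Then compute the liquidity index:
LI = (w - PL) / PI
LI = (27.7 - 32.3) / 19.9
LI = -0.231


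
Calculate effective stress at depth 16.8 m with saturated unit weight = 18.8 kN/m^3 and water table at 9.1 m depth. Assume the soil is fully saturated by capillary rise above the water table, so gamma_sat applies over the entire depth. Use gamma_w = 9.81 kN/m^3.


Total stress = gamma_sat * depth
sigma = 18.8 * 16.8 = 315.84 kPa
Pore water pressure u = gamma_w * (depth - d_wt)
u = 9.81 * (16.8 - 9.1) = 75.537 kPa
Effective stress = sigma - u
sigma' = 315.84 - 75.537 = 240.3 kPa


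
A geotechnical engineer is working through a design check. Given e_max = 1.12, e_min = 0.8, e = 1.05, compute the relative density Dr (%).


Using Dr = (e_max - e) / (e_max - e_min) * 100
e_max - e = 1.12 - 1.05 = 0.07
e_max - e_min = 1.12 - 0.8 = 0.32
Dr = 0.07 / 0.32 * 100
Dr = 21.88 %


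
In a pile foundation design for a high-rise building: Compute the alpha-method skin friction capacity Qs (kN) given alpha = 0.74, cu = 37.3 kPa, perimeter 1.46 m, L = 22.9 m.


Result: 922.85 kN

Derivation:
Using Qs = alpha * cu * perimeter * L
Qs = 0.74 * 37.3 * 1.46 * 22.9
Qs = 922.85 kN


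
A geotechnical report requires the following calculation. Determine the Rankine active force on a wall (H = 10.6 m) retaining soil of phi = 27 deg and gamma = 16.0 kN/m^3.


Compute active earth pressure coefficient:
Ka = tan^2(45 - phi/2) = tan^2(31.5) = 0.375525
Compute active force:
Pa = 0.5 * Ka * gamma * H^2
Pa = 0.5 * 0.375525 * 16.0 * 10.6^2
Pa = 337.55 kN/m


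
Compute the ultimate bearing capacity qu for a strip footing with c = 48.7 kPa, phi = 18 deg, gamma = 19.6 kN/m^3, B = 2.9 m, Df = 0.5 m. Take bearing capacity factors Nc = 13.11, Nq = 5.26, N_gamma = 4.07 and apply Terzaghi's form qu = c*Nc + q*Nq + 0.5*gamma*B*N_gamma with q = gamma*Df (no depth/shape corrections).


Result: 805.67 kPa

Derivation:
Compute qu = c*Nc + gamma*Df*Nq + 0.5*gamma*B*N_gamma
Term 1: 48.7 * 13.11 = 638.457
Term 2: 19.6 * 0.5 * 5.26 = 51.548
Term 3: 0.5 * 19.6 * 2.9 * 4.07 = 115.6694
qu = 638.457 + 51.548 + 115.6694
qu = 805.67 kPa


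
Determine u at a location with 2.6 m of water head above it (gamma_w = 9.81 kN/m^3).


Result: 25.51 kPa

Derivation:
Using u = gamma_w * h_w
u = 9.81 * 2.6
u = 25.51 kPa


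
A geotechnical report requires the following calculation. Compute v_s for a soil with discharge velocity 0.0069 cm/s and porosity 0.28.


Using v_s = v_d / n
v_s = 0.0069 / 0.28
v_s = 0.02464 cm/s


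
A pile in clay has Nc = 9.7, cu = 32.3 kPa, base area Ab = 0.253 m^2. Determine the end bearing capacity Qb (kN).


Result: 79.27 kN

Derivation:
Using Qb = Nc * cu * Ab
Qb = 9.7 * 32.3 * 0.253
Qb = 79.27 kN


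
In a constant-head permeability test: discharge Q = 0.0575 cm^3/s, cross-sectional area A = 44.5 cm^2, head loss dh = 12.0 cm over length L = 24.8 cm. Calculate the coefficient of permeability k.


Compute hydraulic gradient:
i = dh / L = 12.0 / 24.8 = 0.483871
Then apply Darcy's law:
k = Q / (A * i)
k = 0.0575 / (44.5 * 0.483871)
k = 0.0575 / 21.5323
k = 0.00267 cm/s


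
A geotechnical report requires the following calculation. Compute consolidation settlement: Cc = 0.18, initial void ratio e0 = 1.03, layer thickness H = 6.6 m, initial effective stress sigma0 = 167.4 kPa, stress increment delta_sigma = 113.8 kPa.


Using Sc = Cc * H / (1 + e0) * log10((sigma0 + delta_sigma) / sigma0)
Stress ratio = (167.4 + 113.8) / 167.4 = 1.67981
log10(1.67981) = 0.22526
Cc * H / (1 + e0) = 0.18 * 6.6 / (1 + 1.03) = 0.585222
Sc = 0.585222 * 0.22526
Sc = 0.1318 m


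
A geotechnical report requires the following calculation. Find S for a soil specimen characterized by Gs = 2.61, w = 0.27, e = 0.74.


Using S = Gs * w / e
S = 2.61 * 0.27 / 0.74
S = 0.9523


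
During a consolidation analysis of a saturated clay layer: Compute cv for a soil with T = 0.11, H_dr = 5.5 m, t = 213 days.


Using cv = T * H_dr^2 / t
H_dr^2 = 5.5^2 = 30.25
cv = 0.11 * 30.25 / 213
cv = 0.01562 m^2/day


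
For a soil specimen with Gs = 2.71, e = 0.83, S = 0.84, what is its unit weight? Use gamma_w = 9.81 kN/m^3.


Using gamma = gamma_w * (Gs + S*e) / (1 + e)
Numerator: Gs + S*e = 2.71 + 0.84*0.83 = 3.4072
Denominator: 1 + e = 1 + 0.83 = 1.83
gamma = 9.81 * 3.4072 / 1.83
gamma = 18.265 kN/m^3


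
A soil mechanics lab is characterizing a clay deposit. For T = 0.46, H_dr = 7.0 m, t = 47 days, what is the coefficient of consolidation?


Result: 0.47957 m^2/day

Derivation:
Using cv = T * H_dr^2 / t
H_dr^2 = 7.0^2 = 49.0
cv = 0.46 * 49.0 / 47
cv = 0.47957 m^2/day


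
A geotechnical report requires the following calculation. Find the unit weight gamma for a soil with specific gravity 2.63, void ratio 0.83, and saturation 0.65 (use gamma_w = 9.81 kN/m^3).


Using gamma = gamma_w * (Gs + S*e) / (1 + e)
Numerator: Gs + S*e = 2.63 + 0.65*0.83 = 3.1695
Denominator: 1 + e = 1 + 0.83 = 1.83
gamma = 9.81 * 3.1695 / 1.83
gamma = 16.991 kN/m^3


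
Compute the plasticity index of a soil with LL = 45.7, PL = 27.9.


Result: 17.8

Derivation:
Using PI = LL - PL
PI = 45.7 - 27.9
PI = 17.8


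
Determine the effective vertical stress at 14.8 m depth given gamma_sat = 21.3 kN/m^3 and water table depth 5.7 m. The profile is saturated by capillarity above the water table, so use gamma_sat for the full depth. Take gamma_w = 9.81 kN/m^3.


Result: 225.97 kPa

Derivation:
Total stress = gamma_sat * depth
sigma = 21.3 * 14.8 = 315.24 kPa
Pore water pressure u = gamma_w * (depth - d_wt)
u = 9.81 * (14.8 - 5.7) = 89.271 kPa
Effective stress = sigma - u
sigma' = 315.24 - 89.271 = 225.97 kPa


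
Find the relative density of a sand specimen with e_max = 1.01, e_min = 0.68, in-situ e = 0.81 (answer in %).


Using Dr = (e_max - e) / (e_max - e_min) * 100
e_max - e = 1.01 - 0.81 = 0.2
e_max - e_min = 1.01 - 0.68 = 0.33
Dr = 0.2 / 0.33 * 100
Dr = 60.61 %


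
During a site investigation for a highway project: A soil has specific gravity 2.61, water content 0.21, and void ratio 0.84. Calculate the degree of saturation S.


Result: 0.6525

Derivation:
Using S = Gs * w / e
S = 2.61 * 0.21 / 0.84
S = 0.6525


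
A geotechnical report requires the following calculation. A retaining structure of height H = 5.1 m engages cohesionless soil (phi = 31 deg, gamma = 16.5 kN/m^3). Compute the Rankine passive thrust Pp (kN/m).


Compute passive earth pressure coefficient:
Kp = tan^2(45 + phi/2) = tan^2(60.5) = 3.124035
Compute passive force:
Pp = 0.5 * Kp * gamma * H^2
Pp = 0.5 * 3.124035 * 16.5 * 5.1^2
Pp = 670.36 kN/m


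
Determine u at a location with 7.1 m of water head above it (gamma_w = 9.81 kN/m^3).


Using u = gamma_w * h_w
u = 9.81 * 7.1
u = 69.65 kPa


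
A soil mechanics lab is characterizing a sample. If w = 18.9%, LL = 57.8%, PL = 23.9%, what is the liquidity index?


Result: -0.147

Derivation:
First compute the plasticity index:
PI = LL - PL = 57.8 - 23.9 = 33.9
Then compute the liquidity index:
LI = (w - PL) / PI
LI = (18.9 - 23.9) / 33.9
LI = -0.147


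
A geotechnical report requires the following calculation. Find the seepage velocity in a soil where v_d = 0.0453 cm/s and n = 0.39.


Using v_s = v_d / n
v_s = 0.0453 / 0.39
v_s = 0.11615 cm/s


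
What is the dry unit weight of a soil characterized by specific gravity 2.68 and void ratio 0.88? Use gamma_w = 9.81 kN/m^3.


Using gamma_d = Gs * gamma_w / (1 + e)
gamma_d = 2.68 * 9.81 / (1 + 0.88)
gamma_d = 2.68 * 9.81 / 1.88
gamma_d = 13.984 kN/m^3


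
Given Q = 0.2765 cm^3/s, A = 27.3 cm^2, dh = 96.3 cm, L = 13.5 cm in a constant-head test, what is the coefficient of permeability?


Result: 0.00142 cm/s

Derivation:
Compute hydraulic gradient:
i = dh / L = 96.3 / 13.5 = 7.13333
Then apply Darcy's law:
k = Q / (A * i)
k = 0.2765 / (27.3 * 7.13333)
k = 0.2765 / 194.74
k = 0.00142 cm/s


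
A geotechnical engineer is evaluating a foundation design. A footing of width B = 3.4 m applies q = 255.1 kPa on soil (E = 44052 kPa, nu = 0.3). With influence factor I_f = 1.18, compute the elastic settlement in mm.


Using Se = q * B * (1 - nu^2) * I_f / E
1 - nu^2 = 1 - 0.3^2 = 0.91
Se = 255.1 * 3.4 * 0.91 * 1.18 / 44052
Se = 0.021142 m
Convert to mm: Se = 0.021142 * 1000 = 21.142 mm


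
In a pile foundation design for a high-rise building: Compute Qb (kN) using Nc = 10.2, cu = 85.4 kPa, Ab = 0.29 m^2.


Using Qb = Nc * cu * Ab
Qb = 10.2 * 85.4 * 0.29
Qb = 252.61 kN


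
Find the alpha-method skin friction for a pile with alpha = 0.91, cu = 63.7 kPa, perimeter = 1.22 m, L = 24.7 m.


Using Qs = alpha * cu * perimeter * L
Qs = 0.91 * 63.7 * 1.22 * 24.7
Qs = 1746.78 kN


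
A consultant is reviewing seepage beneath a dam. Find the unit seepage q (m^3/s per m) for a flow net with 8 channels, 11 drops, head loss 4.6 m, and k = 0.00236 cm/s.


Convert k to m/s for unit consistency with H:
k = 0.00236 cm/s = 0.00236 / 100 m/s = 2.36e-05 m/s
Using q = k * H * Nf / Nd
Nf / Nd = 8 / 11 = 0.7273
q = 2.36e-05 * 4.6 * 0.7273
q = 7.895e-05 m^3/s per m


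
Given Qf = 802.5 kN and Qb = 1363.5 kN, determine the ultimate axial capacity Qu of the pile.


Result: 2166.0 kN

Derivation:
Using Qu = Qf + Qb
Qu = 802.5 + 1363.5
Qu = 2166.0 kN


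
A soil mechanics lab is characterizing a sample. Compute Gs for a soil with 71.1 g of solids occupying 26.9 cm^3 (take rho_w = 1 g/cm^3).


Using Gs = m_s / (V_s * rho_w)
Since rho_w = 1 g/cm^3:
Gs = 71.1 / 26.9
Gs = 2.643


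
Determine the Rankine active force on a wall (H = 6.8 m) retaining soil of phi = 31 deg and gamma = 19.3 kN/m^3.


Compute active earth pressure coefficient:
Ka = tan^2(45 - phi/2) = tan^2(29.5) = 0.320099
Compute active force:
Pa = 0.5 * Ka * gamma * H^2
Pa = 0.5 * 0.320099 * 19.3 * 6.8^2
Pa = 142.83 kN/m


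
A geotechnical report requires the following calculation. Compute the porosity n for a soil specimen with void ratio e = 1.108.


Using the relation n = e / (1 + e)
n = 1.108 / (1 + 1.108)
n = 1.108 / 2.108
n = 0.5256


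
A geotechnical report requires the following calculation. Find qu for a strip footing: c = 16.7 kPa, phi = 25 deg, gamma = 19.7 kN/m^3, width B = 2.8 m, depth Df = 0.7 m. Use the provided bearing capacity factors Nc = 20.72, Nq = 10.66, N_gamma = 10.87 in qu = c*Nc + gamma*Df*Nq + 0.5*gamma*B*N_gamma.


Result: 792.82 kPa

Derivation:
Compute qu = c*Nc + gamma*Df*Nq + 0.5*gamma*B*N_gamma
Term 1: 16.7 * 20.72 = 346.024
Term 2: 19.7 * 0.7 * 10.66 = 147.0014
Term 3: 0.5 * 19.7 * 2.8 * 10.87 = 299.7946
qu = 346.024 + 147.0014 + 299.7946
qu = 792.82 kPa


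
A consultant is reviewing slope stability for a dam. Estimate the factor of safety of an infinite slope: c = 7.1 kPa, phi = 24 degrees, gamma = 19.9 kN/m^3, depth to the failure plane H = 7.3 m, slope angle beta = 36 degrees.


Using Fs = c / (gamma*H*sin(beta)*cos(beta)) + tan(phi)/tan(beta)
Cohesion contribution = 7.1 / (19.9*7.3*sin(36)*cos(36))
Cohesion contribution = 0.102779
Friction contribution = tan(24)/tan(36) = 0.612805
Fs = 0.102779 + 0.612805
Fs = 0.716


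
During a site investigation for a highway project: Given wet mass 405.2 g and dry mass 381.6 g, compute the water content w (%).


Using w = (m_wet - m_dry) / m_dry * 100
m_wet - m_dry = 405.2 - 381.6 = 23.6 g
w = 23.6 / 381.6 * 100
w = 6.18 %


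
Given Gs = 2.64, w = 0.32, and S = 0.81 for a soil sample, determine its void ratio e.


Result: 1.043

Derivation:
Using the relation e = Gs * w / S
e = 2.64 * 0.32 / 0.81
e = 1.043


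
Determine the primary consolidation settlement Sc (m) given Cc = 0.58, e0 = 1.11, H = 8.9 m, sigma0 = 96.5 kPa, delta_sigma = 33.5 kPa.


Using Sc = Cc * H / (1 + e0) * log10((sigma0 + delta_sigma) / sigma0)
Stress ratio = (96.5 + 33.5) / 96.5 = 1.34715
log10(1.34715) = 0.129416
Cc * H / (1 + e0) = 0.58 * 8.9 / (1 + 1.11) = 2.44645
Sc = 2.44645 * 0.129416
Sc = 0.3166 m


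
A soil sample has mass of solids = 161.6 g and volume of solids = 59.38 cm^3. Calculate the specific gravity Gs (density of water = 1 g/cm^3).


Using Gs = m_s / (V_s * rho_w)
Since rho_w = 1 g/cm^3:
Gs = 161.6 / 59.38
Gs = 2.721


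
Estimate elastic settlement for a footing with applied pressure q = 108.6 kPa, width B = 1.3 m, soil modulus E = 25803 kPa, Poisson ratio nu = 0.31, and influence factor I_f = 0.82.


Result: 4.055 mm

Derivation:
Using Se = q * B * (1 - nu^2) * I_f / E
1 - nu^2 = 1 - 0.31^2 = 0.9039
Se = 108.6 * 1.3 * 0.9039 * 0.82 / 25803
Se = 0.004055 m
Convert to mm: Se = 0.004055 * 1000 = 4.055 mm


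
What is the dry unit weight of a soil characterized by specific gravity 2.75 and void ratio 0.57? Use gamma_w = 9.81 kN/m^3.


Using gamma_d = Gs * gamma_w / (1 + e)
gamma_d = 2.75 * 9.81 / (1 + 0.57)
gamma_d = 2.75 * 9.81 / 1.57
gamma_d = 17.183 kN/m^3


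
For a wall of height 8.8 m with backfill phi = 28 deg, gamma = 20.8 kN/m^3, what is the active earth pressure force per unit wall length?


Compute active earth pressure coefficient:
Ka = tan^2(45 - phi/2) = tan^2(31.0) = 0.361033
Compute active force:
Pa = 0.5 * Ka * gamma * H^2
Pa = 0.5 * 0.361033 * 20.8 * 8.8^2
Pa = 290.77 kN/m


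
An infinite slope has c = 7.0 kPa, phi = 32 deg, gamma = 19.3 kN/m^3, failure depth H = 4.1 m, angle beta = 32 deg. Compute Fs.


Using Fs = c / (gamma*H*sin(beta)*cos(beta)) + tan(phi)/tan(beta)
Cohesion contribution = 7.0 / (19.3*4.1*sin(32)*cos(32))
Cohesion contribution = 0.196846
Friction contribution = tan(32)/tan(32) = 1
Fs = 0.196846 + 1
Fs = 1.197


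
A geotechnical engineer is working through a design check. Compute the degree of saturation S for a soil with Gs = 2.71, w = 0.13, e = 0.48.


Result: 0.734

Derivation:
Using S = Gs * w / e
S = 2.71 * 0.13 / 0.48
S = 0.734


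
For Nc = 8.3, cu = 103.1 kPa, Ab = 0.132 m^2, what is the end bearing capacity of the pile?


Result: 112.96 kN

Derivation:
Using Qb = Nc * cu * Ab
Qb = 8.3 * 103.1 * 0.132
Qb = 112.96 kN


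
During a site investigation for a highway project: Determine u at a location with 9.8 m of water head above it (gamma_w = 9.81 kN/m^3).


Result: 96.14 kPa

Derivation:
Using u = gamma_w * h_w
u = 9.81 * 9.8
u = 96.14 kPa


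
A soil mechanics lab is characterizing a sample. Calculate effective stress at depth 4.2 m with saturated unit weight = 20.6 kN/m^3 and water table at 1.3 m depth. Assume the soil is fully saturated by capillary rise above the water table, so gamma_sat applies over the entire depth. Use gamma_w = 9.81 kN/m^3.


Total stress = gamma_sat * depth
sigma = 20.6 * 4.2 = 86.52 kPa
Pore water pressure u = gamma_w * (depth - d_wt)
u = 9.81 * (4.2 - 1.3) = 28.449 kPa
Effective stress = sigma - u
sigma' = 86.52 - 28.449 = 58.07 kPa


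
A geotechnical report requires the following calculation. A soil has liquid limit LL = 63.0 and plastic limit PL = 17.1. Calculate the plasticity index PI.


Using PI = LL - PL
PI = 63.0 - 17.1
PI = 45.9


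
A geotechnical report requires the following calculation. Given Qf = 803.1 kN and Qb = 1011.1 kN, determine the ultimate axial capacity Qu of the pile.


Using Qu = Qf + Qb
Qu = 803.1 + 1011.1
Qu = 1814.2 kN


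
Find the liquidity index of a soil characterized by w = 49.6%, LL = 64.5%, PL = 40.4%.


First compute the plasticity index:
PI = LL - PL = 64.5 - 40.4 = 24.1
Then compute the liquidity index:
LI = (w - PL) / PI
LI = (49.6 - 40.4) / 24.1
LI = 0.382


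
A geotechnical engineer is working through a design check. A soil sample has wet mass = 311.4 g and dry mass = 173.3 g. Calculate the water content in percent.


Result: 79.69 %

Derivation:
Using w = (m_wet - m_dry) / m_dry * 100
m_wet - m_dry = 311.4 - 173.3 = 138.1 g
w = 138.1 / 173.3 * 100
w = 79.69 %


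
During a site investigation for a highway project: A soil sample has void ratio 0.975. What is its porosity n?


Result: 0.4937

Derivation:
Using the relation n = e / (1 + e)
n = 0.975 / (1 + 0.975)
n = 0.975 / 1.975
n = 0.4937


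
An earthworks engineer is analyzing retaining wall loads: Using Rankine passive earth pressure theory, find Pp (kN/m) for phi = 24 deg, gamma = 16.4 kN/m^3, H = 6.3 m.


Compute passive earth pressure coefficient:
Kp = tan^2(45 + phi/2) = tan^2(57.0) = 2.371184
Compute passive force:
Pp = 0.5 * Kp * gamma * H^2
Pp = 0.5 * 2.371184 * 16.4 * 6.3^2
Pp = 771.72 kN/m


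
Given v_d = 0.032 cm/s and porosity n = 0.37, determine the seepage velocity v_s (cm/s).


Using v_s = v_d / n
v_s = 0.032 / 0.37
v_s = 0.08649 cm/s


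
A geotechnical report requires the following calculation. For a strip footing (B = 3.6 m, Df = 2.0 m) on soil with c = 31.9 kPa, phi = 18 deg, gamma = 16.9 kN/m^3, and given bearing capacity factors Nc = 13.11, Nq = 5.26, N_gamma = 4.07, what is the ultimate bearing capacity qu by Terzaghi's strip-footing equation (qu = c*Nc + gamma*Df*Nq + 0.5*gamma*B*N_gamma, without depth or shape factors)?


Result: 719.81 kPa

Derivation:
Compute qu = c*Nc + gamma*Df*Nq + 0.5*gamma*B*N_gamma
Term 1: 31.9 * 13.11 = 418.209
Term 2: 16.9 * 2.0 * 5.26 = 177.788
Term 3: 0.5 * 16.9 * 3.6 * 4.07 = 123.8094
qu = 418.209 + 177.788 + 123.8094
qu = 719.81 kPa


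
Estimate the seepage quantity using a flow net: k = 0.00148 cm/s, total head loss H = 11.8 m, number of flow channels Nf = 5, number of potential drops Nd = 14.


Convert k to m/s for unit consistency with H:
k = 0.00148 cm/s = 0.00148 / 100 m/s = 1.48e-05 m/s
Using q = k * H * Nf / Nd
Nf / Nd = 5 / 14 = 0.3571
q = 1.48e-05 * 11.8 * 0.3571
q = 6.237e-05 m^3/s per m


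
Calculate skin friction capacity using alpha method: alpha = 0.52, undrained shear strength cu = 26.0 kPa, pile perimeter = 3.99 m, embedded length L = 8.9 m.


Using Qs = alpha * cu * perimeter * L
Qs = 0.52 * 26.0 * 3.99 * 8.9
Qs = 480.11 kN


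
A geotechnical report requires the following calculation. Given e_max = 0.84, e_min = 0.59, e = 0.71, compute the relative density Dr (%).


Result: 52.0 %

Derivation:
Using Dr = (e_max - e) / (e_max - e_min) * 100
e_max - e = 0.84 - 0.71 = 0.13
e_max - e_min = 0.84 - 0.59 = 0.25
Dr = 0.13 / 0.25 * 100
Dr = 52.0 %


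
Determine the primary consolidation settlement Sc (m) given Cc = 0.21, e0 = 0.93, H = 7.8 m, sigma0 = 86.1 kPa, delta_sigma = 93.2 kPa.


Using Sc = Cc * H / (1 + e0) * log10((sigma0 + delta_sigma) / sigma0)
Stress ratio = (86.1 + 93.2) / 86.1 = 2.08246
log10(2.08246) = 0.318577
Cc * H / (1 + e0) = 0.21 * 7.8 / (1 + 0.93) = 0.848705
Sc = 0.848705 * 0.318577
Sc = 0.2704 m


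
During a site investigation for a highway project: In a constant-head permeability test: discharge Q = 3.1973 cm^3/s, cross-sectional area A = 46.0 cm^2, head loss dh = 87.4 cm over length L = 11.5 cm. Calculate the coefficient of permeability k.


Compute hydraulic gradient:
i = dh / L = 87.4 / 11.5 = 7.6
Then apply Darcy's law:
k = Q / (A * i)
k = 3.1973 / (46.0 * 7.6)
k = 3.1973 / 349.6
k = 0.009146 cm/s


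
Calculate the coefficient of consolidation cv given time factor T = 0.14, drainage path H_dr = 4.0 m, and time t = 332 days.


Result: 0.00675 m^2/day

Derivation:
Using cv = T * H_dr^2 / t
H_dr^2 = 4.0^2 = 16.0
cv = 0.14 * 16.0 / 332
cv = 0.00675 m^2/day


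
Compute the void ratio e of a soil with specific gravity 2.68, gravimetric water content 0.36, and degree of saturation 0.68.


Result: 1.4188

Derivation:
Using the relation e = Gs * w / S
e = 2.68 * 0.36 / 0.68
e = 1.4188


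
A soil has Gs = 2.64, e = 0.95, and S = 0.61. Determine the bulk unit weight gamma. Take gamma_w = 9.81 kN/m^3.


Using gamma = gamma_w * (Gs + S*e) / (1 + e)
Numerator: Gs + S*e = 2.64 + 0.61*0.95 = 3.2195
Denominator: 1 + e = 1 + 0.95 = 1.95
gamma = 9.81 * 3.2195 / 1.95
gamma = 16.197 kN/m^3


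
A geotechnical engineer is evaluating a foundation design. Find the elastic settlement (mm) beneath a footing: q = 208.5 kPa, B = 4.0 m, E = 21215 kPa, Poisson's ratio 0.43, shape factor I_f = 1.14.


Using Se = q * B * (1 - nu^2) * I_f / E
1 - nu^2 = 1 - 0.43^2 = 0.8151
Se = 208.5 * 4.0 * 0.8151 * 1.14 / 21215
Se = 0.036529 m
Convert to mm: Se = 0.036529 * 1000 = 36.529 mm


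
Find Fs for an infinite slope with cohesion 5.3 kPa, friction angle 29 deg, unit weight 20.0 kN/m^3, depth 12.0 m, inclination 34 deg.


Using Fs = c / (gamma*H*sin(beta)*cos(beta)) + tan(phi)/tan(beta)
Cohesion contribution = 5.3 / (20.0*12.0*sin(34)*cos(34))
Cohesion contribution = 0.0476353
Friction contribution = tan(29)/tan(34) = 0.821797
Fs = 0.0476353 + 0.821797
Fs = 0.869


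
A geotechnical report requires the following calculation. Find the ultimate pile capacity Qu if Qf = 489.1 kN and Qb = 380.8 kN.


Using Qu = Qf + Qb
Qu = 489.1 + 380.8
Qu = 869.9 kN


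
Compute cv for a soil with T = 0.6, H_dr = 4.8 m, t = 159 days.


Result: 0.08694 m^2/day

Derivation:
Using cv = T * H_dr^2 / t
H_dr^2 = 4.8^2 = 23.04
cv = 0.6 * 23.04 / 159
cv = 0.08694 m^2/day


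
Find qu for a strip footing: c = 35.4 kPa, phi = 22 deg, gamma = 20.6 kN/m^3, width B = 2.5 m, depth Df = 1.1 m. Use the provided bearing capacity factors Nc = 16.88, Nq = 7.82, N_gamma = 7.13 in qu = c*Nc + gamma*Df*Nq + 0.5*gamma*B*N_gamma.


Compute qu = c*Nc + gamma*Df*Nq + 0.5*gamma*B*N_gamma
Term 1: 35.4 * 16.88 = 597.552
Term 2: 20.6 * 1.1 * 7.82 = 177.2012
Term 3: 0.5 * 20.6 * 2.5 * 7.13 = 183.5975
qu = 597.552 + 177.2012 + 183.5975
qu = 958.35 kPa


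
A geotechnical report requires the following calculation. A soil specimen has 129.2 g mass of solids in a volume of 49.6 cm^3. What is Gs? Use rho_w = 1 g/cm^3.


Using Gs = m_s / (V_s * rho_w)
Since rho_w = 1 g/cm^3:
Gs = 129.2 / 49.6
Gs = 2.605


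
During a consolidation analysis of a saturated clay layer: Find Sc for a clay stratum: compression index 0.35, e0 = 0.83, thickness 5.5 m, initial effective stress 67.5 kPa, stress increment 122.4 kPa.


Result: 0.4725 m

Derivation:
Using Sc = Cc * H / (1 + e0) * log10((sigma0 + delta_sigma) / sigma0)
Stress ratio = (67.5 + 122.4) / 67.5 = 2.81333
log10(2.81333) = 0.449221
Cc * H / (1 + e0) = 0.35 * 5.5 / (1 + 0.83) = 1.05191
Sc = 1.05191 * 0.449221
Sc = 0.4725 m


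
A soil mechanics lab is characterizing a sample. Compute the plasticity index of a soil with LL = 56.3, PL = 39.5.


Result: 16.8

Derivation:
Using PI = LL - PL
PI = 56.3 - 39.5
PI = 16.8


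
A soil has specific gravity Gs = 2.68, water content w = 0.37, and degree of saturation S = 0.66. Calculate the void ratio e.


Result: 1.5024

Derivation:
Using the relation e = Gs * w / S
e = 2.68 * 0.37 / 0.66
e = 1.5024


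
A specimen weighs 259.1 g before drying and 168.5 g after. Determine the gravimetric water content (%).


Result: 53.77 %

Derivation:
Using w = (m_wet - m_dry) / m_dry * 100
m_wet - m_dry = 259.1 - 168.5 = 90.6 g
w = 90.6 / 168.5 * 100
w = 53.77 %


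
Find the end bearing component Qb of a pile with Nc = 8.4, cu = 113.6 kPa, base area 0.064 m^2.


Using Qb = Nc * cu * Ab
Qb = 8.4 * 113.6 * 0.064
Qb = 61.07 kN


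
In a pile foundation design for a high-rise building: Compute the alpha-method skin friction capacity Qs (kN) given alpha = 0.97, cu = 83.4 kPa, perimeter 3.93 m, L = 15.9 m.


Using Qs = alpha * cu * perimeter * L
Qs = 0.97 * 83.4 * 3.93 * 15.9
Qs = 5055.07 kN


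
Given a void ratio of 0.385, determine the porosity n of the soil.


Using the relation n = e / (1 + e)
n = 0.385 / (1 + 0.385)
n = 0.385 / 1.385
n = 0.278


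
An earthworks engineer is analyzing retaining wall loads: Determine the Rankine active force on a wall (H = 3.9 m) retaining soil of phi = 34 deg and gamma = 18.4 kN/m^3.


Compute active earth pressure coefficient:
Ka = tan^2(45 - phi/2) = tan^2(28.0) = 0.282715
Compute active force:
Pa = 0.5 * Ka * gamma * H^2
Pa = 0.5 * 0.282715 * 18.4 * 3.9^2
Pa = 39.56 kN/m
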